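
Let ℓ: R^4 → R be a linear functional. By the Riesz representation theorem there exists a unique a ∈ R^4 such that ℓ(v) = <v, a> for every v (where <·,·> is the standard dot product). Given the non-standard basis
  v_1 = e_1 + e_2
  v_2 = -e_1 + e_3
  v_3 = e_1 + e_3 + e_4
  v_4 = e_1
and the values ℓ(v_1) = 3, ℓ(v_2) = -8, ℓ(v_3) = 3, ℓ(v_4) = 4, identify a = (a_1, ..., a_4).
a = (4, -1, -4, 3)

Write a = (a_1, ..., a_4) in the standard basis. For each basis vector v_i, ℓ(v_i) = <v_i, a> is a linear equation in the a_j's. Collect the n equations into a matrix system V a = ℓ, where row i of V is v_i (expressed in the standard basis). Since V is invertible (lower-triangular with 1s on the diagonal, up to permutation), solve by back-substitution:
  V =
[[1, 1, 0, 0],
 [-1, 0, 1, 0],
 [1, 0, 1, 1],
 [1, 0, 0, 0]]
  V a = (3, -8, 3, 4)
Solving gives a = (4, -1, -4, 3).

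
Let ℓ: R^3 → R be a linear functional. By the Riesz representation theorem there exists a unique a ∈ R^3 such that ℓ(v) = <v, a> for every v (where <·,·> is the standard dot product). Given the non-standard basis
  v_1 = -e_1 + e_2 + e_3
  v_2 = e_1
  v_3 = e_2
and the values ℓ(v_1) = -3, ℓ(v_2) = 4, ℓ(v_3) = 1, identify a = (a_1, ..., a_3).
a = (4, 1, 0)

Write a = (a_1, ..., a_3) in the standard basis. For each basis vector v_i, ℓ(v_i) = <v_i, a> is a linear equation in the a_j's. Collect the n equations into a matrix system V a = ℓ, where row i of V is v_i (expressed in the standard basis). Since V is invertible (lower-triangular with 1s on the diagonal, up to permutation), solve by back-substitution:
  V =
[[-1, 1, 1],
 [1, 0, 0],
 [0, 1, 0]]
  V a = (-3, 4, 1)
Solving gives a = (4, 1, 0).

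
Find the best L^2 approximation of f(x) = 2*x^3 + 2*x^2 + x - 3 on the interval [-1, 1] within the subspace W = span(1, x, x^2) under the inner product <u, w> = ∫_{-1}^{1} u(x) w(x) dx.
g(x) = 2*x^2 + 11*x/5 - 3

The best approximation g ∈ W is the orthogonal projection of f onto W. Writing g = a_0 + a_1 x + a_2 x^2, the coefficients solve the normal equations G · a = b where
  G_{ij} = <φ_i, φ_j> and b_i = <f, φ_i>, with φ_0 = 1, φ_1 = x, φ_2 = x^2.
G =
  [2, 0, 2/3]
  [0, 2/3, 0]
  [2/3, 0, 2/5],
b = (-14/3, 22/15, -6/5).
Solving gives a_0 = -3, a_1 = 11/5, a_2 = 2, so
  g(x) = 2*x^2 + 11*x/5 - 3.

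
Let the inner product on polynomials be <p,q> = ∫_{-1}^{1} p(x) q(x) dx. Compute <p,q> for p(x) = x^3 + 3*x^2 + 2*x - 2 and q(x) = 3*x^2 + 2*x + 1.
<p,q> = 16/15

Expand the product: p(x)·q(x) = 3*x^5 + 11*x^4 + 13*x^3 + x^2 - 2*x - 2.
∫_{-1}^{1} of each monomial x^k gives [2/(k+1) if k even, 0 if k odd]. Integrating term-by-term (or equivalently evaluating the antiderivative F(x) = x^6/2 + 11*x^5/5 + 13*x^4/4 + x^3/3 - x^2 - 2*x at the endpoints):
  F(1) − F(−1) = 197/60 − (133/60) = 16/15.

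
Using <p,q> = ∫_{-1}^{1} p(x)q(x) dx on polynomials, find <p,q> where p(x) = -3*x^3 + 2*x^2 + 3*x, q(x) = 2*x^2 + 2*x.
<p,q> = 16/5

Expand the product: p(x)·q(x) = -6*x^5 - 2*x^4 + 10*x^3 + 6*x^2.
∫_{-1}^{1} of each monomial x^k gives [2/(k+1) if k even, 0 if k odd]. Integrating term-by-term (or equivalently evaluating the antiderivative F(x) = -x^6 - 2*x^5/5 + 5*x^4/2 + 2*x^3 at the endpoints):
  F(1) − F(−1) = 31/10 − (-1/10) = 16/5.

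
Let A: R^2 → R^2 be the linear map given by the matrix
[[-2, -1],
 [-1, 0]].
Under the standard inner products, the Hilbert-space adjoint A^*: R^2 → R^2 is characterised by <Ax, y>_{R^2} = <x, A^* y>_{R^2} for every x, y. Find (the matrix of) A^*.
A^* = A^T =
[[-2, -1],
 [-1, 0]]

For real matrices with standard dot products, the defining identity <Ax, y> = <x, A^* y> gives (Ax)^T y = x^T (A^*) y, i.e. x^T A^T y = x^T (A^*) y. Since this holds for all x, y, we must have A^* = A^T. Therefore
A^* =
[[-2, -1],
 [-1, 0]].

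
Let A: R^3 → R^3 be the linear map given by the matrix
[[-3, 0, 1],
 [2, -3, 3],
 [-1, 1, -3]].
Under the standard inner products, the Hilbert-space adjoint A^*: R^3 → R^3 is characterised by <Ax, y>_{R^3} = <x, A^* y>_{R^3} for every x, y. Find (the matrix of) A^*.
A^* = A^T =
[[-3, 2, -1],
 [0, -3, 1],
 [1, 3, -3]]

For real matrices with standard dot products, the defining identity <Ax, y> = <x, A^* y> gives (Ax)^T y = x^T (A^*) y, i.e. x^T A^T y = x^T (A^*) y. Since this holds for all x, y, we must have A^* = A^T. Therefore
A^* =
[[-3, 2, -1],
 [0, -3, 1],
 [1, 3, -3]].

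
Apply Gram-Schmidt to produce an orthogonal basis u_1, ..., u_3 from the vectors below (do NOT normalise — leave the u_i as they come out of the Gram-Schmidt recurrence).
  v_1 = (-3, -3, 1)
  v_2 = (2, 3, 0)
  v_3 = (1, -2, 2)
Orthogonal basis:
  u_1 = (-3, -3, 1)
  u_2 = (-7/19, 12/19, 15/19)
  u_3 = (39/22, -13/11, 39/22)

Apply the Gram-Schmidt recurrence
  u_1 = v_1
  u_i = v_i − Σ_{j<i} ((v_i · u_j) / (u_j · u_j)) · u_j.

Step by step this gives:
  u_1 = (-3, -3, 1)
  u_2 = (-7/19, 12/19, 15/19)
  u_3 = (39/22, -13/11, 39/22)

Orthogonality check:
  u_2 · u_1 = 0 (should be 0)
  u_3 · u_1 = 0 (should be 0)
  u_3 · u_2 = 0 (should be 0)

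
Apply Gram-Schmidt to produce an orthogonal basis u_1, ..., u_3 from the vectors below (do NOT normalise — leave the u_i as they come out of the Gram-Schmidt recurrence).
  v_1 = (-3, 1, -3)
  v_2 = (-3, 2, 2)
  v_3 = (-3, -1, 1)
Orthogonal basis:
  u_1 = (-3, 1, -3)
  u_2 = (-42/19, 33/19, 53/19)
  u_3 = (-168/149, -315/149, 63/149)

Apply the Gram-Schmidt recurrence
  u_1 = v_1
  u_i = v_i − Σ_{j<i} ((v_i · u_j) / (u_j · u_j)) · u_j.

Step by step this gives:
  u_1 = (-3, 1, -3)
  u_2 = (-42/19, 33/19, 53/19)
  u_3 = (-168/149, -315/149, 63/149)

Orthogonality check:
  u_2 · u_1 = 0 (should be 0)
  u_3 · u_1 = 0 (should be 0)
  u_3 · u_2 = 0 (should be 0)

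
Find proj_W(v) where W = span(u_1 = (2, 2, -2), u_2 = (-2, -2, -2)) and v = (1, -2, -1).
proj_W(v) = (-1/2, -1/2, -1)

Set up U = [u_1 | ... | u_2] ∈ R^(3×2). The projector onto W = col(U) is P = U (U^T U)^(-1) U^T.
Compute U^T U =
  [12, -4]
  [-4, 12],
and U^T v = (0, 4).
Solve U^T U · c = U^T v for the coefficients: c = (1/8, 3/8). The projection is proj_W(v) = U c.
Check: (v - proj_W(v)) · u_1 = 0  (should be 0).
Check: (v - proj_W(v)) · u_2 = 0  (should be 0).
Result: proj_W(v) = (-1/2, -1/2, -1).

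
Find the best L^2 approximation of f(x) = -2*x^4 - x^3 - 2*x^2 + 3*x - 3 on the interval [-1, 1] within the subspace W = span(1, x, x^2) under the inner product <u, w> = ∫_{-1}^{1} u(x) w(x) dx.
g(x) = -26*x^2/7 + 12*x/5 - 99/35

The best approximation g ∈ W is the orthogonal projection of f onto W. Writing g = a_0 + a_1 x + a_2 x^2, the coefficients solve the normal equations G · a = b where
  G_{ij} = <φ_i, φ_j> and b_i = <f, φ_i>, with φ_0 = 1, φ_1 = x, φ_2 = x^2.
G =
  [2, 0, 2/3]
  [0, 2/3, 0]
  [2/3, 0, 2/5],
b = (-122/15, 8/5, -118/35).
Solving gives a_0 = -99/35, a_1 = 12/5, a_2 = -26/7, so
  g(x) = -26*x^2/7 + 12*x/5 - 99/35.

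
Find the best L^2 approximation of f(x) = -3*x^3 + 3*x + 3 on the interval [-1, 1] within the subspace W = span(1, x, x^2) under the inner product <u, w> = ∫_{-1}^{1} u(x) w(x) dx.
g(x) = 6*x/5 + 3

The best approximation g ∈ W is the orthogonal projection of f onto W. Writing g = a_0 + a_1 x + a_2 x^2, the coefficients solve the normal equations G · a = b where
  G_{ij} = <φ_i, φ_j> and b_i = <f, φ_i>, with φ_0 = 1, φ_1 = x, φ_2 = x^2.
G =
  [2, 0, 2/3]
  [0, 2/3, 0]
  [2/3, 0, 2/5],
b = (6, 4/5, 2).
Solving gives a_0 = 3, a_1 = 6/5, a_2 = 0, so
  g(x) = 6*x/5 + 3.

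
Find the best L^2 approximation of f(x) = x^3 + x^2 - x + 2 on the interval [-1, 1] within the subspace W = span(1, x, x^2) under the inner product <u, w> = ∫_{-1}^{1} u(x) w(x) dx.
g(x) = x^2 - 2*x/5 + 2

The best approximation g ∈ W is the orthogonal projection of f onto W. Writing g = a_0 + a_1 x + a_2 x^2, the coefficients solve the normal equations G · a = b where
  G_{ij} = <φ_i, φ_j> and b_i = <f, φ_i>, with φ_0 = 1, φ_1 = x, φ_2 = x^2.
G =
  [2, 0, 2/3]
  [0, 2/3, 0]
  [2/3, 0, 2/5],
b = (14/3, -4/15, 26/15).
Solving gives a_0 = 2, a_1 = -2/5, a_2 = 1, so
  g(x) = x^2 - 2*x/5 + 2.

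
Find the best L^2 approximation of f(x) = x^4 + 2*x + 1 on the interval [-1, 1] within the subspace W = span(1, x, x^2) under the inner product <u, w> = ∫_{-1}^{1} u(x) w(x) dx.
g(x) = 6*x^2/7 + 2*x + 32/35

The best approximation g ∈ W is the orthogonal projection of f onto W. Writing g = a_0 + a_1 x + a_2 x^2, the coefficients solve the normal equations G · a = b where
  G_{ij} = <φ_i, φ_j> and b_i = <f, φ_i>, with φ_0 = 1, φ_1 = x, φ_2 = x^2.
G =
  [2, 0, 2/3]
  [0, 2/3, 0]
  [2/3, 0, 2/5],
b = (12/5, 4/3, 20/21).
Solving gives a_0 = 32/35, a_1 = 2, a_2 = 6/7, so
  g(x) = 6*x^2/7 + 2*x + 32/35.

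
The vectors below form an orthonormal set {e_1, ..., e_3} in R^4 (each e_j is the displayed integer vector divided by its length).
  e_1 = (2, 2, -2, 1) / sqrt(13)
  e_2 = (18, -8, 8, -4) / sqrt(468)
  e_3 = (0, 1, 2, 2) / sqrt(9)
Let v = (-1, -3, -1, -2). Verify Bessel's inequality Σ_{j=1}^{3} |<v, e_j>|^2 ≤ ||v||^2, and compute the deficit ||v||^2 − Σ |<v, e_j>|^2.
Σ |<v, e_j>|^2 = 14; ||v||^2 = 15; deficit = 1

Write each e_j = u_j / sqrt(<u_j, u_j>) where u_j is the displayed integer vector. Then <v, e_j> = <v, u_j> / sqrt(<u_j, u_j>), so |<v, e_j>|^2 = <v, u_j>^2 / <u_j, u_j>.
Coefficients: <v, e_1> = -8/sqrt(13), <v, e_2> = 6/sqrt(468), <v, e_3> = -9/sqrt(9).
Square and sum: Σ |<v, e_j>|^2 = 14.
Compute ||v||^2 = v·v = 15.
Deficit = 15 − 14 = 1 ≥ 0, confirming Bessel's inequality. (The deficit equals ||v − Σ <v,e_j> e_j||^2, the squared distance from v to span{e_j}.)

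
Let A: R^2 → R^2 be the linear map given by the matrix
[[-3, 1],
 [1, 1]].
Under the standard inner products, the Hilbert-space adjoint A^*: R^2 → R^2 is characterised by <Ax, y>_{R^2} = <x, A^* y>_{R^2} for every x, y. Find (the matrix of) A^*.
A^* = A^T =
[[-3, 1],
 [1, 1]]

For real matrices with standard dot products, the defining identity <Ax, y> = <x, A^* y> gives (Ax)^T y = x^T (A^*) y, i.e. x^T A^T y = x^T (A^*) y. Since this holds for all x, y, we must have A^* = A^T. Therefore
A^* =
[[-3, 1],
 [1, 1]].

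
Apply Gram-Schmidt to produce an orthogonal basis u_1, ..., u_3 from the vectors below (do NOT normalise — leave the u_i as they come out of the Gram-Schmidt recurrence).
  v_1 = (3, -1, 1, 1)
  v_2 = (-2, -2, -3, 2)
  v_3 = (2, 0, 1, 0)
Orthogonal basis:
  u_1 = (3, -1, 1, 1)
  u_2 = (-3/4, -29/12, -31/12, 29/12)
  u_3 = (20/227, 14/227, -32/227, -14/227)

Apply the Gram-Schmidt recurrence
  u_1 = v_1
  u_i = v_i − Σ_{j<i} ((v_i · u_j) / (u_j · u_j)) · u_j.

Step by step this gives:
  u_1 = (3, -1, 1, 1)
  u_2 = (-3/4, -29/12, -31/12, 29/12)
  u_3 = (20/227, 14/227, -32/227, -14/227)

Orthogonality check:
  u_2 · u_1 = 0 (should be 0)
  u_3 · u_1 = 0 (should be 0)
  u_3 · u_2 = 0 (should be 0)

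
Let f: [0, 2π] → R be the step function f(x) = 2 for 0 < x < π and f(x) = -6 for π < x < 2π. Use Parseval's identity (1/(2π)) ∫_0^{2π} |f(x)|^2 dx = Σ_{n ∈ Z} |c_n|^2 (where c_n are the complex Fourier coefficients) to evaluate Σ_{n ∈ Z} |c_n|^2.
Σ |c_n|^2 = 20

Parseval equates the L^2 energy of f (normalised by 1/(2π)) with the ℓ^2 sum of its Fourier coefficients: (1/(2π)) ∫_0^{2π} |f|^2 = Σ |c_n|^2.
Compute the left side: (1/(2π)) [∫_0^π 2^2 dx + ∫_π^{2π} (-6)^2 dx] = (1/(2π)) · (4π + 36π) = (4 + 36)/2 = 20.
So Σ_{n ∈ Z} |c_n|^2 = 20.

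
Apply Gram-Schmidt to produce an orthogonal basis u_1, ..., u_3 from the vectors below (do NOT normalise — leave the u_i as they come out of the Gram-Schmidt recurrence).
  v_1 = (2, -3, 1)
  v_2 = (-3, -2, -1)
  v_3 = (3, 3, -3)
Orthogonal basis:
  u_1 = (2, -3, 1)
  u_2 = (-20/7, -31/14, -13/14)
  u_3 = (17/13, -17/65, -17/5)

Apply the Gram-Schmidt recurrence
  u_1 = v_1
  u_i = v_i − Σ_{j<i} ((v_i · u_j) / (u_j · u_j)) · u_j.

Step by step this gives:
  u_1 = (2, -3, 1)
  u_2 = (-20/7, -31/14, -13/14)
  u_3 = (17/13, -17/65, -17/5)

Orthogonality check:
  u_2 · u_1 = 0 (should be 0)
  u_3 · u_1 = 0 (should be 0)
  u_3 · u_2 = 0 (should be 0)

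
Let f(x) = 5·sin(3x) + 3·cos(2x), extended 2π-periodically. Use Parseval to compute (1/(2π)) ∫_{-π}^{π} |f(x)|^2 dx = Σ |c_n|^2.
Σ |c_n|^2 = 17

Expand |f|^2 and use orthogonality of {sin(nx), cos(mx)} on [-π, π]:
  ∫_{-π}^{π} sin(nx)^2 dx = π, ∫ cos(mx)^2 dx = π, and cross terms integrate to 0.
So ∫_{-π}^{π} f(x)^2 dx = 5^2 · π + 3^2 · π = (25 + 9)π.
Divide by 2π: (25 + 9)/2 = 17.
By Parseval, this equals Σ |c_n|^2.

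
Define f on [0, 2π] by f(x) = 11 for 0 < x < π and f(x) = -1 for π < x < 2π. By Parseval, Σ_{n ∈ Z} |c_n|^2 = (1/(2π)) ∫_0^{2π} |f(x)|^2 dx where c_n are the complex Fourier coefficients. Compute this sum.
Σ |c_n|^2 = 61

Parseval equates the L^2 energy of f (normalised by 1/(2π)) with the ℓ^2 sum of its Fourier coefficients: (1/(2π)) ∫_0^{2π} |f|^2 = Σ |c_n|^2.
Compute the left side: (1/(2π)) [∫_0^π 11^2 dx + ∫_π^{2π} (-1)^2 dx] = (1/(2π)) · (121π + 1π) = (121 + 1)/2 = 61.
So Σ_{n ∈ Z} |c_n|^2 = 61.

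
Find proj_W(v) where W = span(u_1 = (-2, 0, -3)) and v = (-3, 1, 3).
proj_W(v) = (6/13, 0, 9/13)

Set up U = [u_1 | ... | u_1] ∈ R^(3×1). The projector onto W = col(U) is P = U (U^T U)^(-1) U^T.
Compute U^T U =
  [13],
and U^T v = (-3).
Solve U^T U · c = U^T v for the coefficients: c = (-3/13). The projection is proj_W(v) = U c.
Check: (v - proj_W(v)) · u_1 = 0  (should be 0).
Result: proj_W(v) = (6/13, 0, 9/13).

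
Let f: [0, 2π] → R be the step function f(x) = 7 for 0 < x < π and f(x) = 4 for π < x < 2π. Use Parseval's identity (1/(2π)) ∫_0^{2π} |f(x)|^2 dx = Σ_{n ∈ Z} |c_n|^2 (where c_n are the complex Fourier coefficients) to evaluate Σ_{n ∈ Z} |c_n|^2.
Σ |c_n|^2 = 65/2

Parseval equates the L^2 energy of f (normalised by 1/(2π)) with the ℓ^2 sum of its Fourier coefficients: (1/(2π)) ∫_0^{2π} |f|^2 = Σ |c_n|^2.
Compute the left side: (1/(2π)) [∫_0^π 7^2 dx + ∫_π^{2π} 4^2 dx] = (1/(2π)) · (49π + 16π) = (49 + 16)/2 = 65/2.
So Σ_{n ∈ Z} |c_n|^2 = 65/2.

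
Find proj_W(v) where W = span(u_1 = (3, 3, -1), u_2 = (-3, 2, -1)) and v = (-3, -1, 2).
proj_W(v) = (-759/262, -212/131, 119/262)

Set up U = [u_1 | ... | u_2] ∈ R^(3×2). The projector onto W = col(U) is P = U (U^T U)^(-1) U^T.
Compute U^T U =
  [19, -2]
  [-2, 14],
and U^T v = (-14, 5).
Solve U^T U · c = U^T v for the coefficients: c = (-93/131, 67/262). The projection is proj_W(v) = U c.
Check: (v - proj_W(v)) · u_1 = 0  (should be 0).
Check: (v - proj_W(v)) · u_2 = 0  (should be 0).
Result: proj_W(v) = (-759/262, -212/131, 119/262).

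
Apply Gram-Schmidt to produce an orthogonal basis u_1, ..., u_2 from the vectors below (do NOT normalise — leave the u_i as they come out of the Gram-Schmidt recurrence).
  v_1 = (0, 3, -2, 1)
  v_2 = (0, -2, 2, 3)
Orthogonal basis:
  u_1 = (0, 3, -2, 1)
  u_2 = (0, -1/2, 1, 7/2)

Apply the Gram-Schmidt recurrence
  u_1 = v_1
  u_i = v_i − Σ_{j<i} ((v_i · u_j) / (u_j · u_j)) · u_j.

Step by step this gives:
  u_1 = (0, 3, -2, 1)
  u_2 = (0, -1/2, 1, 7/2)

Orthogonality check:
  u_2 · u_1 = 0 (should be 0)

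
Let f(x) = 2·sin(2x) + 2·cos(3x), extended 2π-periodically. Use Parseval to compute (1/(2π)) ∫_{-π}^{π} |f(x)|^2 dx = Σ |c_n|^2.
Σ |c_n|^2 = 4

Expand |f|^2 and use orthogonality of {sin(nx), cos(mx)} on [-π, π]:
  ∫_{-π}^{π} sin(nx)^2 dx = π, ∫ cos(mx)^2 dx = π, and cross terms integrate to 0.
So ∫_{-π}^{π} f(x)^2 dx = 2^2 · π + 2^2 · π = (4 + 4)π.
Divide by 2π: (4 + 4)/2 = 4.
By Parseval, this equals Σ |c_n|^2.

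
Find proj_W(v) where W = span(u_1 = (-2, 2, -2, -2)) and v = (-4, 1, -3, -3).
proj_W(v) = (-11/4, 11/4, -11/4, -11/4)

Set up U = [u_1 | ... | u_1] ∈ R^(4×1). The projector onto W = col(U) is P = U (U^T U)^(-1) U^T.
Compute U^T U =
  [16],
and U^T v = (22).
Solve U^T U · c = U^T v for the coefficients: c = (11/8). The projection is proj_W(v) = U c.
Check: (v - proj_W(v)) · u_1 = 0  (should be 0).
Result: proj_W(v) = (-11/4, 11/4, -11/4, -11/4).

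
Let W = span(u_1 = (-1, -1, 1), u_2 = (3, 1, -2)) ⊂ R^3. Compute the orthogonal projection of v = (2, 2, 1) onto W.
proj_W(v) = (1, 1, -1)

Set up U = [u_1 | ... | u_2] ∈ R^(3×2). The projector onto W = col(U) is P = U (U^T U)^(-1) U^T.
Compute U^T U =
  [3, -6]
  [-6, 14],
and U^T v = (-3, 6).
Solve U^T U · c = U^T v for the coefficients: c = (-1, 0). The projection is proj_W(v) = U c.
Check: (v - proj_W(v)) · u_1 = 0  (should be 0).
Check: (v - proj_W(v)) · u_2 = 0  (should be 0).
Result: proj_W(v) = (1, 1, -1).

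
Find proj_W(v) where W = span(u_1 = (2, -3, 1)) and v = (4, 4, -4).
proj_W(v) = (-8/7, 12/7, -4/7)

Set up U = [u_1 | ... | u_1] ∈ R^(3×1). The projector onto W = col(U) is P = U (U^T U)^(-1) U^T.
Compute U^T U =
  [14],
and U^T v = (-8).
Solve U^T U · c = U^T v for the coefficients: c = (-4/7). The projection is proj_W(v) = U c.
Check: (v - proj_W(v)) · u_1 = 0  (should be 0).
Result: proj_W(v) = (-8/7, 12/7, -4/7).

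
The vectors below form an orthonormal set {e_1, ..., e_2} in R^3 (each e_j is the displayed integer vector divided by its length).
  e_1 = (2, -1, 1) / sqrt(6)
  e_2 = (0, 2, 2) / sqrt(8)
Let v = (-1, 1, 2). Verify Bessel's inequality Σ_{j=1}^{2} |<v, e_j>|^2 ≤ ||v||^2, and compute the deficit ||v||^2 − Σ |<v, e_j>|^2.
Σ |<v, e_j>|^2 = 14/3; ||v||^2 = 6; deficit = 4/3

Write each e_j = u_j / sqrt(<u_j, u_j>) where u_j is the displayed integer vector. Then <v, e_j> = <v, u_j> / sqrt(<u_j, u_j>), so |<v, e_j>|^2 = <v, u_j>^2 / <u_j, u_j>.
Coefficients: <v, e_1> = -1/sqrt(6), <v, e_2> = 6/sqrt(8).
Square and sum: Σ |<v, e_j>|^2 = 14/3.
Compute ||v||^2 = v·v = 6.
Deficit = 6 − 14/3 = 4/3 ≥ 0, confirming Bessel's inequality. (The deficit equals ||v − Σ <v,e_j> e_j||^2, the squared distance from v to span{e_j}.)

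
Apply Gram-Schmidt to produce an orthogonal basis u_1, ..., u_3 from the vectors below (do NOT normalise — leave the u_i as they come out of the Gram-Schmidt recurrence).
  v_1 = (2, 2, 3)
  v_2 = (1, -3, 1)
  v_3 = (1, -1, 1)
Orthogonal basis:
  u_1 = (2, 2, 3)
  u_2 = (19/17, -49/17, 20/17)
  u_3 = (11/93, 1/93, -8/93)

Apply the Gram-Schmidt recurrence
  u_1 = v_1
  u_i = v_i − Σ_{j<i} ((v_i · u_j) / (u_j · u_j)) · u_j.

Step by step this gives:
  u_1 = (2, 2, 3)
  u_2 = (19/17, -49/17, 20/17)
  u_3 = (11/93, 1/93, -8/93)

Orthogonality check:
  u_2 · u_1 = 0 (should be 0)
  u_3 · u_1 = 0 (should be 0)
  u_3 · u_2 = 0 (should be 0)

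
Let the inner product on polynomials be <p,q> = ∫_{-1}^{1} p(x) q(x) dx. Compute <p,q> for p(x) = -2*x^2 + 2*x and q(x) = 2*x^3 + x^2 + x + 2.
<p,q> = -8/15

Expand the product: p(x)·q(x) = -4*x^5 + 2*x^4 - 2*x^2 + 4*x.
∫_{-1}^{1} of each monomial x^k gives [2/(k+1) if k even, 0 if k odd]. Integrating term-by-term (or equivalently evaluating the antiderivative F(x) = -2*x^6/3 + 2*x^5/5 - 2*x^3/3 + 2*x^2 at the endpoints):
  F(1) − F(−1) = 16/15 − (8/5) = -8/15.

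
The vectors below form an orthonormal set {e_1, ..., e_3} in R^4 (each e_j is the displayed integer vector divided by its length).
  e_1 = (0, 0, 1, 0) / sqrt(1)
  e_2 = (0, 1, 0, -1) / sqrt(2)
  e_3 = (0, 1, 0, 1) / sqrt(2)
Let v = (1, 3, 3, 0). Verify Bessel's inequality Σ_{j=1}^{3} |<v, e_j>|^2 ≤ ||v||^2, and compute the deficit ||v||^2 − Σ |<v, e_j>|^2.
Σ |<v, e_j>|^2 = 18; ||v||^2 = 19; deficit = 1

Write each e_j = u_j / sqrt(<u_j, u_j>) where u_j is the displayed integer vector. Then <v, e_j> = <v, u_j> / sqrt(<u_j, u_j>), so |<v, e_j>|^2 = <v, u_j>^2 / <u_j, u_j>.
Coefficients: <v, e_1> = 3/sqrt(1), <v, e_2> = 3/sqrt(2), <v, e_3> = 3/sqrt(2).
Square and sum: Σ |<v, e_j>|^2 = 18.
Compute ||v||^2 = v·v = 19.
Deficit = 19 − 18 = 1 ≥ 0, confirming Bessel's inequality. (The deficit equals ||v − Σ <v,e_j> e_j||^2, the squared distance from v to span{e_j}.)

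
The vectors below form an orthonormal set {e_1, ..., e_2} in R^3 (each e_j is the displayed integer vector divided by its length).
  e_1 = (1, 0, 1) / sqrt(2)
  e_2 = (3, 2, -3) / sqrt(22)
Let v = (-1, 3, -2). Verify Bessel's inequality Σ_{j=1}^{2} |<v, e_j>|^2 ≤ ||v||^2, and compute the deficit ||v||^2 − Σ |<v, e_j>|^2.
Σ |<v, e_j>|^2 = 90/11; ||v||^2 = 14; deficit = 64/11

Write each e_j = u_j / sqrt(<u_j, u_j>) where u_j is the displayed integer vector. Then <v, e_j> = <v, u_j> / sqrt(<u_j, u_j>), so |<v, e_j>|^2 = <v, u_j>^2 / <u_j, u_j>.
Coefficients: <v, e_1> = -3/sqrt(2), <v, e_2> = 9/sqrt(22).
Square and sum: Σ |<v, e_j>|^2 = 90/11.
Compute ||v||^2 = v·v = 14.
Deficit = 14 − 90/11 = 64/11 ≥ 0, confirming Bessel's inequality. (The deficit equals ||v − Σ <v,e_j> e_j||^2, the squared distance from v to span{e_j}.)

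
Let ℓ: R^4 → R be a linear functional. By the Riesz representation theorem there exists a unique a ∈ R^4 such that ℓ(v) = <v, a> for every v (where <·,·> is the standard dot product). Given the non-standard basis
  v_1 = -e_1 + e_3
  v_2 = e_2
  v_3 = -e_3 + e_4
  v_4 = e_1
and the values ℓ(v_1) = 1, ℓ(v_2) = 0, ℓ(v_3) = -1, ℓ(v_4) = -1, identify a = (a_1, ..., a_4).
a = (-1, 0, 0, -1)

Write a = (a_1, ..., a_4) in the standard basis. For each basis vector v_i, ℓ(v_i) = <v_i, a> is a linear equation in the a_j's. Collect the n equations into a matrix system V a = ℓ, where row i of V is v_i (expressed in the standard basis). Since V is invertible (lower-triangular with 1s on the diagonal, up to permutation), solve by back-substitution:
  V =
[[-1, 0, 1, 0],
 [0, 1, 0, 0],
 [0, 0, -1, 1],
 [1, 0, 0, 0]]
  V a = (1, 0, -1, -1)
Solving gives a = (-1, 0, 0, -1).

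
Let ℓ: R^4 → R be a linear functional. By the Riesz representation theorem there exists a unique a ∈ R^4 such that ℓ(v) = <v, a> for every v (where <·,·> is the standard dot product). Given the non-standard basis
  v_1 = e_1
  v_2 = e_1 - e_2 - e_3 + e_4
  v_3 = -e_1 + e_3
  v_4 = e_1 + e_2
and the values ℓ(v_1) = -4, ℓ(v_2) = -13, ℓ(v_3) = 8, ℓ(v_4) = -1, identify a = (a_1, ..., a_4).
a = (-4, 3, 4, -2)

Write a = (a_1, ..., a_4) in the standard basis. For each basis vector v_i, ℓ(v_i) = <v_i, a> is a linear equation in the a_j's. Collect the n equations into a matrix system V a = ℓ, where row i of V is v_i (expressed in the standard basis). Since V is invertible (lower-triangular with 1s on the diagonal, up to permutation), solve by back-substitution:
  V =
[[1, 0, 0, 0],
 [1, -1, -1, 1],
 [-1, 0, 1, 0],
 [1, 1, 0, 0]]
  V a = (-4, -13, 8, -1)
Solving gives a = (-4, 3, 4, -2).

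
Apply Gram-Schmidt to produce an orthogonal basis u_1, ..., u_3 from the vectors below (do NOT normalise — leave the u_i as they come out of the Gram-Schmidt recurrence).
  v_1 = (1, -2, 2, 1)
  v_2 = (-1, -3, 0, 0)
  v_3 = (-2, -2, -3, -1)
Orthogonal basis:
  u_1 = (1, -2, 2, 1)
  u_2 = (-3/2, -2, -1, -1/2)
  u_3 = (3/5, -1/5, -3/5, 1/5)

Apply the Gram-Schmidt recurrence
  u_1 = v_1
  u_i = v_i − Σ_{j<i} ((v_i · u_j) / (u_j · u_j)) · u_j.

Step by step this gives:
  u_1 = (1, -2, 2, 1)
  u_2 = (-3/2, -2, -1, -1/2)
  u_3 = (3/5, -1/5, -3/5, 1/5)

Orthogonality check:
  u_2 · u_1 = 0 (should be 0)
  u_3 · u_1 = 0 (should be 0)
  u_3 · u_2 = 0 (should be 0)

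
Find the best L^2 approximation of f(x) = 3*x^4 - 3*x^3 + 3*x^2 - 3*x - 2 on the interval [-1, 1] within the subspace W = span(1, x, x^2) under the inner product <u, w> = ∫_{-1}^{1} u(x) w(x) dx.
g(x) = 39*x^2/7 - 24*x/5 - 79/35

The best approximation g ∈ W is the orthogonal projection of f onto W. Writing g = a_0 + a_1 x + a_2 x^2, the coefficients solve the normal equations G · a = b where
  G_{ij} = <φ_i, φ_j> and b_i = <f, φ_i>, with φ_0 = 1, φ_1 = x, φ_2 = x^2.
G =
  [2, 0, 2/3]
  [0, 2/3, 0]
  [2/3, 0, 2/5],
b = (-4/5, -16/5, 76/105).
Solving gives a_0 = -79/35, a_1 = -24/5, a_2 = 39/7, so
  g(x) = 39*x^2/7 - 24*x/5 - 79/35.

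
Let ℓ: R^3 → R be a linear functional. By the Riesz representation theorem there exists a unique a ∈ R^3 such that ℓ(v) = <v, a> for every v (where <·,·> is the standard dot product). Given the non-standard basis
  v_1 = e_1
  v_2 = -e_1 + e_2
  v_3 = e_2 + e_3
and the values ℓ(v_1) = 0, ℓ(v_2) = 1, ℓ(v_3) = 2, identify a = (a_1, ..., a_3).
a = (0, 1, 1)

Write a = (a_1, ..., a_3) in the standard basis. For each basis vector v_i, ℓ(v_i) = <v_i, a> is a linear equation in the a_j's. Collect the n equations into a matrix system V a = ℓ, where row i of V is v_i (expressed in the standard basis). Since V is invertible (lower-triangular with 1s on the diagonal, up to permutation), solve by back-substitution:
  V =
[[1, 0, 0],
 [-1, 1, 0],
 [0, 1, 1]]
  V a = (0, 1, 2)
Solving gives a = (0, 1, 1).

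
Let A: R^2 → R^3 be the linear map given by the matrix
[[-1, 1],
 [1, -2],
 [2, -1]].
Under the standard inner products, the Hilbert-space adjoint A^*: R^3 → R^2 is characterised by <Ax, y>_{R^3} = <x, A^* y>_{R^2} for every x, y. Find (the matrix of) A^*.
A^* = A^T =
[[-1, 1, 2],
 [1, -2, -1]]

For real matrices with standard dot products, the defining identity <Ax, y> = <x, A^* y> gives (Ax)^T y = x^T (A^*) y, i.e. x^T A^T y = x^T (A^*) y. Since this holds for all x, y, we must have A^* = A^T. Therefore
A^* =
[[-1, 1, 2],
 [1, -2, -1]].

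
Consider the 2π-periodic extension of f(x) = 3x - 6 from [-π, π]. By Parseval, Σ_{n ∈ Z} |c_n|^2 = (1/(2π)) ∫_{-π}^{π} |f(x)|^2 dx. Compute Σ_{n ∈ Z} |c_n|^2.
Σ |c_n|^2 = 3π^2 + 36

Expand and integrate term by term over [-π, π]:
  ∫ (3x)^2 dx = 9·(2π^3/3); ∫ 2·3·(-6)·x dx = 0 (odd integrand); ∫ (-6)^2 dx = 36·2π.
So (1/(2π)) ∫_{-π}^{π} (3x - 6)^2 dx = 9π^2/3 + 36 = 3π^2 + 36.
Parseval ⇒ Σ |c_n|^2 = 3π^2 + 36.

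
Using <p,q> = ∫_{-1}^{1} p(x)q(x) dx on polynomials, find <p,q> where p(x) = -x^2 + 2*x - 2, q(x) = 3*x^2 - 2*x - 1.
<p,q> = -16/5

Expand the product: p(x)·q(x) = -3*x^4 + 8*x^3 - 9*x^2 + 2*x + 2.
∫_{-1}^{1} of each monomial x^k gives [2/(k+1) if k even, 0 if k odd]. Integrating term-by-term (or equivalently evaluating the antiderivative F(x) = -3*x^5/5 + 2*x^4 - 3*x^3 + x^2 + 2*x at the endpoints):
  F(1) − F(−1) = 7/5 − (23/5) = -16/5.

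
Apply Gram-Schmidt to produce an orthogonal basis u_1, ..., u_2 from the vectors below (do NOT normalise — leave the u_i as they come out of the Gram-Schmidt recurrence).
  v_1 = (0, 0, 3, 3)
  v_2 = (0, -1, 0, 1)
Orthogonal basis:
  u_1 = (0, 0, 3, 3)
  u_2 = (0, -1, -1/2, 1/2)

Apply the Gram-Schmidt recurrence
  u_1 = v_1
  u_i = v_i − Σ_{j<i} ((v_i · u_j) / (u_j · u_j)) · u_j.

Step by step this gives:
  u_1 = (0, 0, 3, 3)
  u_2 = (0, -1, -1/2, 1/2)

Orthogonality check:
  u_2 · u_1 = 0 (should be 0)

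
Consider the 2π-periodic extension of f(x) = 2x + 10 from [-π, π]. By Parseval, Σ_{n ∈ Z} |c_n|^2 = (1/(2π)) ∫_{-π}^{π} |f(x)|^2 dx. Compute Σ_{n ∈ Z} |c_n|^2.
Σ |c_n|^2 = 4π^2/3 + 100

Expand and integrate term by term over [-π, π]:
  ∫ (2x)^2 dx = 4·(2π^3/3); ∫ 2·2·(10)·x dx = 0 (odd integrand); ∫ 10^2 dx = 100·2π.
So (1/(2π)) ∫_{-π}^{π} (2x + 10)^2 dx = 4π^2/3 + 100 = 4π^2/3 + 100.
Parseval ⇒ Σ |c_n|^2 = 4π^2/3 + 100.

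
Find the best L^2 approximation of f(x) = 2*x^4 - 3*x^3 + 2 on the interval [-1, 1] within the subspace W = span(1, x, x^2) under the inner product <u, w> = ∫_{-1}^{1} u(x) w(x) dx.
g(x) = 12*x^2/7 - 9*x/5 + 64/35

The best approximation g ∈ W is the orthogonal projection of f onto W. Writing g = a_0 + a_1 x + a_2 x^2, the coefficients solve the normal equations G · a = b where
  G_{ij} = <φ_i, φ_j> and b_i = <f, φ_i>, with φ_0 = 1, φ_1 = x, φ_2 = x^2.
G =
  [2, 0, 2/3]
  [0, 2/3, 0]
  [2/3, 0, 2/5],
b = (24/5, -6/5, 40/21).
Solving gives a_0 = 64/35, a_1 = -9/5, a_2 = 12/7, so
  g(x) = 12*x^2/7 - 9*x/5 + 64/35.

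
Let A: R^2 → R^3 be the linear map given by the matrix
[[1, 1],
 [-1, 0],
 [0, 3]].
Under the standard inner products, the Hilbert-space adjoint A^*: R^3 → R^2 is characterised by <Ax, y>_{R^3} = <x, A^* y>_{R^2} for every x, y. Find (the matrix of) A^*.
A^* = A^T =
[[1, -1, 0],
 [1, 0, 3]]

For real matrices with standard dot products, the defining identity <Ax, y> = <x, A^* y> gives (Ax)^T y = x^T (A^*) y, i.e. x^T A^T y = x^T (A^*) y. Since this holds for all x, y, we must have A^* = A^T. Therefore
A^* =
[[1, -1, 0],
 [1, 0, 3]].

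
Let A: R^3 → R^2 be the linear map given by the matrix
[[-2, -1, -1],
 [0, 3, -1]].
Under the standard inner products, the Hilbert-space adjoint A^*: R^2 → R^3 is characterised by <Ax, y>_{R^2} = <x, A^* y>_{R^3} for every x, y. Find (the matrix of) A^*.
A^* = A^T =
[[-2, 0],
 [-1, 3],
 [-1, -1]]

For real matrices with standard dot products, the defining identity <Ax, y> = <x, A^* y> gives (Ax)^T y = x^T (A^*) y, i.e. x^T A^T y = x^T (A^*) y. Since this holds for all x, y, we must have A^* = A^T. Therefore
A^* =
[[-2, 0],
 [-1, 3],
 [-1, -1]].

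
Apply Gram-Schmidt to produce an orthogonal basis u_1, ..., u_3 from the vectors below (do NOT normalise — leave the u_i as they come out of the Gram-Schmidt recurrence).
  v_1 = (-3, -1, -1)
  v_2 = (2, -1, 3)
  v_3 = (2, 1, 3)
Orthogonal basis:
  u_1 = (-3, -1, -1)
  u_2 = (-2/11, -19/11, 25/11)
  u_3 = (-28/45, 49/45, 7/9)

Apply the Gram-Schmidt recurrence
  u_1 = v_1
  u_i = v_i − Σ_{j<i} ((v_i · u_j) / (u_j · u_j)) · u_j.

Step by step this gives:
  u_1 = (-3, -1, -1)
  u_2 = (-2/11, -19/11, 25/11)
  u_3 = (-28/45, 49/45, 7/9)

Orthogonality check:
  u_2 · u_1 = 0 (should be 0)
  u_3 · u_1 = 0 (should be 0)
  u_3 · u_2 = 0 (should be 0)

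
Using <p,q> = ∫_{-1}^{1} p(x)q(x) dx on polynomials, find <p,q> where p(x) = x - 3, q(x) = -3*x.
<p,q> = -2

Expand the product: p(x)·q(x) = -3*x^2 + 9*x.
∫_{-1}^{1} of each monomial x^k gives [2/(k+1) if k even, 0 if k odd]. Integrating term-by-term (or equivalently evaluating the antiderivative F(x) = -x^3 + 9*x^2/2 at the endpoints):
  F(1) − F(−1) = 7/2 − (11/2) = -2.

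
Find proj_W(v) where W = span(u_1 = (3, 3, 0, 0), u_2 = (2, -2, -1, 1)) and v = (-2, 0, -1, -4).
proj_W(v) = (-12/5, 2/5, 7/10, -7/10)

Set up U = [u_1 | ... | u_2] ∈ R^(4×2). The projector onto W = col(U) is P = U (U^T U)^(-1) U^T.
Compute U^T U =
  [18, 0]
  [0, 10],
and U^T v = (-6, -7).
Solve U^T U · c = U^T v for the coefficients: c = (-1/3, -7/10). The projection is proj_W(v) = U c.
Check: (v - proj_W(v)) · u_1 = 0  (should be 0).
Check: (v - proj_W(v)) · u_2 = 0  (should be 0).
Result: proj_W(v) = (-12/5, 2/5, 7/10, -7/10).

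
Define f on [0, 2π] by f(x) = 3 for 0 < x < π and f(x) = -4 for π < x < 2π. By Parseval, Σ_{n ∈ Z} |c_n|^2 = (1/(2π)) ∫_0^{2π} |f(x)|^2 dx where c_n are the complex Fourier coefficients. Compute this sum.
Σ |c_n|^2 = 25/2

Parseval equates the L^2 energy of f (normalised by 1/(2π)) with the ℓ^2 sum of its Fourier coefficients: (1/(2π)) ∫_0^{2π} |f|^2 = Σ |c_n|^2.
Compute the left side: (1/(2π)) [∫_0^π 3^2 dx + ∫_π^{2π} (-4)^2 dx] = (1/(2π)) · (9π + 16π) = (9 + 16)/2 = 25/2.
So Σ_{n ∈ Z} |c_n|^2 = 25/2.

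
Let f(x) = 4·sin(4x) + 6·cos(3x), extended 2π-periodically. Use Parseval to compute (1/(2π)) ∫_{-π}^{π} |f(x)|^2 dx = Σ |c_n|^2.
Σ |c_n|^2 = 26

Expand |f|^2 and use orthogonality of {sin(nx), cos(mx)} on [-π, π]:
  ∫_{-π}^{π} sin(nx)^2 dx = π, ∫ cos(mx)^2 dx = π, and cross terms integrate to 0.
So ∫_{-π}^{π} f(x)^2 dx = 4^2 · π + 6^2 · π = (16 + 36)π.
Divide by 2π: (16 + 36)/2 = 26.
By Parseval, this equals Σ |c_n|^2.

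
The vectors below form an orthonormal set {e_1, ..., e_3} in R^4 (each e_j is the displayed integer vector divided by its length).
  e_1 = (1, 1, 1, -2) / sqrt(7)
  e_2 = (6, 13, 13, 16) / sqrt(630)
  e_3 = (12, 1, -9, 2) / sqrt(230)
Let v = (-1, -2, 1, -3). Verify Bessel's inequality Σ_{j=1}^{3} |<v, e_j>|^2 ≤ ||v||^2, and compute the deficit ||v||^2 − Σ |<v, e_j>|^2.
Σ |<v, e_j>|^2 = 2705/207; ||v||^2 = 15; deficit = 400/207

Write each e_j = u_j / sqrt(<u_j, u_j>) where u_j is the displayed integer vector. Then <v, e_j> = <v, u_j> / sqrt(<u_j, u_j>), so |<v, e_j>|^2 = <v, u_j>^2 / <u_j, u_j>.
Coefficients: <v, e_1> = 4/sqrt(7), <v, e_2> = -67/sqrt(630), <v, e_3> = -29/sqrt(230).
Square and sum: Σ |<v, e_j>|^2 = 2705/207.
Compute ||v||^2 = v·v = 15.
Deficit = 15 − 2705/207 = 400/207 ≥ 0, confirming Bessel's inequality. (The deficit equals ||v − Σ <v,e_j> e_j||^2, the squared distance from v to span{e_j}.)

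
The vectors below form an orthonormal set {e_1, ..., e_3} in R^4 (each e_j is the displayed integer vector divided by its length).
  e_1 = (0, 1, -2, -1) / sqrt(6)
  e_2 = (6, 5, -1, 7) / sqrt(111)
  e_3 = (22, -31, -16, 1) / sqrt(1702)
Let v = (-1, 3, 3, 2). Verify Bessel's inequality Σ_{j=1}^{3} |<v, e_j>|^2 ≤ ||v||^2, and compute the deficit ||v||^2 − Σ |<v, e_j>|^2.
Σ |<v, e_j>|^2 = 23; ||v||^2 = 23; deficit = 0

Write each e_j = u_j / sqrt(<u_j, u_j>) where u_j is the displayed integer vector. Then <v, e_j> = <v, u_j> / sqrt(<u_j, u_j>), so |<v, e_j>|^2 = <v, u_j>^2 / <u_j, u_j>.
Coefficients: <v, e_1> = -5/sqrt(6), <v, e_2> = 20/sqrt(111), <v, e_3> = -161/sqrt(1702).
Square and sum: Σ |<v, e_j>|^2 = 23.
Compute ||v||^2 = v·v = 23.
Deficit = 23 − 23 = 0 ≥ 0, confirming Bessel's inequality. (The deficit equals ||v − Σ <v,e_j> e_j||^2, the squared distance from v to span{e_j}.)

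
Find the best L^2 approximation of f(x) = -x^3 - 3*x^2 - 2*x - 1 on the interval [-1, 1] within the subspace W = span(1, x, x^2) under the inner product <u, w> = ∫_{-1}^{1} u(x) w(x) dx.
g(x) = -3*x^2 - 13*x/5 - 1

The best approximation g ∈ W is the orthogonal projection of f onto W. Writing g = a_0 + a_1 x + a_2 x^2, the coefficients solve the normal equations G · a = b where
  G_{ij} = <φ_i, φ_j> and b_i = <f, φ_i>, with φ_0 = 1, φ_1 = x, φ_2 = x^2.
G =
  [2, 0, 2/3]
  [0, 2/3, 0]
  [2/3, 0, 2/5],
b = (-4, -26/15, -28/15).
Solving gives a_0 = -1, a_1 = -13/5, a_2 = -3, so
  g(x) = -3*x^2 - 13*x/5 - 1.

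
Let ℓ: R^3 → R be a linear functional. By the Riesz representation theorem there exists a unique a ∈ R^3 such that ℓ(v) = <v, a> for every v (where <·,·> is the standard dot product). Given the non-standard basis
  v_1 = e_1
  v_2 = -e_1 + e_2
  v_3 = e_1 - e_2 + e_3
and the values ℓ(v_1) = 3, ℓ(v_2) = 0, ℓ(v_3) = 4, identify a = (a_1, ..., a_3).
a = (3, 3, 4)

Write a = (a_1, ..., a_3) in the standard basis. For each basis vector v_i, ℓ(v_i) = <v_i, a> is a linear equation in the a_j's. Collect the n equations into a matrix system V a = ℓ, where row i of V is v_i (expressed in the standard basis). Since V is invertible (lower-triangular with 1s on the diagonal, up to permutation), solve by back-substitution:
  V =
[[1, 0, 0],
 [-1, 1, 0],
 [1, -1, 1]]
  V a = (3, 0, 4)
Solving gives a = (3, 3, 4).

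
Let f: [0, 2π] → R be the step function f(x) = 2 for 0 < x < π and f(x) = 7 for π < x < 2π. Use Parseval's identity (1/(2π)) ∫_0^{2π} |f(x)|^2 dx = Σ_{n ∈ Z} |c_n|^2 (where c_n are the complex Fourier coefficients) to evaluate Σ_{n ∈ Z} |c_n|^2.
Σ |c_n|^2 = 53/2

Parseval equates the L^2 energy of f (normalised by 1/(2π)) with the ℓ^2 sum of its Fourier coefficients: (1/(2π)) ∫_0^{2π} |f|^2 = Σ |c_n|^2.
Compute the left side: (1/(2π)) [∫_0^π 2^2 dx + ∫_π^{2π} 7^2 dx] = (1/(2π)) · (4π + 49π) = (4 + 49)/2 = 53/2.
So Σ_{n ∈ Z} |c_n|^2 = 53/2.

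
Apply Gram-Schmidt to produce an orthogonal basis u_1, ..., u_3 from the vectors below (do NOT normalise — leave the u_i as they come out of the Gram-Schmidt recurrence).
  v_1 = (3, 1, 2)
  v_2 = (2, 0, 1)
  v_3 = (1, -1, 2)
Orthogonal basis:
  u_1 = (3, 1, 2)
  u_2 = (2/7, -4/7, -1/7)
  u_3 = (-2/3, -2/3, 4/3)

Apply the Gram-Schmidt recurrence
  u_1 = v_1
  u_i = v_i − Σ_{j<i} ((v_i · u_j) / (u_j · u_j)) · u_j.

Step by step this gives:
  u_1 = (3, 1, 2)
  u_2 = (2/7, -4/7, -1/7)
  u_3 = (-2/3, -2/3, 4/3)

Orthogonality check:
  u_2 · u_1 = 0 (should be 0)
  u_3 · u_1 = 0 (should be 0)
  u_3 · u_2 = 0 (should be 0)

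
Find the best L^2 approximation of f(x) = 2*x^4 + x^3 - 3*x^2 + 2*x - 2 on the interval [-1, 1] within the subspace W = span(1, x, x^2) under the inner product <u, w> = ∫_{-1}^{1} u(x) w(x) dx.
g(x) = -9*x^2/7 + 13*x/5 - 76/35

The best approximation g ∈ W is the orthogonal projection of f onto W. Writing g = a_0 + a_1 x + a_2 x^2, the coefficients solve the normal equations G · a = b where
  G_{ij} = <φ_i, φ_j> and b_i = <f, φ_i>, with φ_0 = 1, φ_1 = x, φ_2 = x^2.
G =
  [2, 0, 2/3]
  [0, 2/3, 0]
  [2/3, 0, 2/5],
b = (-26/5, 26/15, -206/105).
Solving gives a_0 = -76/35, a_1 = 13/5, a_2 = -9/7, so
  g(x) = -9*x^2/7 + 13*x/5 - 76/35.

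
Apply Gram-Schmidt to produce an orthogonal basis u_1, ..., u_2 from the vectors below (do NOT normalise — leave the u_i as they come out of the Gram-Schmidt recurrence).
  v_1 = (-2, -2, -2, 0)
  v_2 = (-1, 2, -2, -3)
Orthogonal basis:
  u_1 = (-2, -2, -2, 0)
  u_2 = (-2/3, 7/3, -5/3, -3)

Apply the Gram-Schmidt recurrence
  u_1 = v_1
  u_i = v_i − Σ_{j<i} ((v_i · u_j) / (u_j · u_j)) · u_j.

Step by step this gives:
  u_1 = (-2, -2, -2, 0)
  u_2 = (-2/3, 7/3, -5/3, -3)

Orthogonality check:
  u_2 · u_1 = 0 (should be 0)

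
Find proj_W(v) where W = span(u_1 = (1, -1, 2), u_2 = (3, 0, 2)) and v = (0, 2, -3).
proj_W(v) = (-2/29, 62/29, -84/29)

Set up U = [u_1 | ... | u_2] ∈ R^(3×2). The projector onto W = col(U) is P = U (U^T U)^(-1) U^T.
Compute U^T U =
  [6, 7]
  [7, 13],
and U^T v = (-8, -6).
Solve U^T U · c = U^T v for the coefficients: c = (-62/29, 20/29). The projection is proj_W(v) = U c.
Check: (v - proj_W(v)) · u_1 = 0  (should be 0).
Check: (v - proj_W(v)) · u_2 = 0  (should be 0).
Result: proj_W(v) = (-2/29, 62/29, -84/29).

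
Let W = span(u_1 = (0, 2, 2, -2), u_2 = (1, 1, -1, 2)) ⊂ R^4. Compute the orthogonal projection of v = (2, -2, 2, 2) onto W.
proj_W(v) = (2/17, -8/17, -12/17, 14/17)

Set up U = [u_1 | ... | u_2] ∈ R^(4×2). The projector onto W = col(U) is P = U (U^T U)^(-1) U^T.
Compute U^T U =
  [12, -4]
  [-4, 7],
and U^T v = (-4, 2).
Solve U^T U · c = U^T v for the coefficients: c = (-5/17, 2/17). The projection is proj_W(v) = U c.
Check: (v - proj_W(v)) · u_1 = 0  (should be 0).
Check: (v - proj_W(v)) · u_2 = 0  (should be 0).
Result: proj_W(v) = (2/17, -8/17, -12/17, 14/17).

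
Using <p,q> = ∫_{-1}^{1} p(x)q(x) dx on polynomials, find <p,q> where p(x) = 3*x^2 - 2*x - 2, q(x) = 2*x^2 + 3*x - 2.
<p,q> = -4/15

Expand the product: p(x)·q(x) = 6*x^4 + 5*x^3 - 16*x^2 - 2*x + 4.
∫_{-1}^{1} of each monomial x^k gives [2/(k+1) if k even, 0 if k odd]. Integrating term-by-term (or equivalently evaluating the antiderivative F(x) = 6*x^5/5 + 5*x^4/4 - 16*x^3/3 - x^2 + 4*x at the endpoints):
  F(1) − F(−1) = 7/60 − (23/60) = -4/15.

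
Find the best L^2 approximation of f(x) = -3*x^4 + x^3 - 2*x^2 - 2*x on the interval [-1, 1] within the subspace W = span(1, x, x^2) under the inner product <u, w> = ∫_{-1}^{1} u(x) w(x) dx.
g(x) = -32*x^2/7 - 7*x/5 + 9/35

The best approximation g ∈ W is the orthogonal projection of f onto W. Writing g = a_0 + a_1 x + a_2 x^2, the coefficients solve the normal equations G · a = b where
  G_{ij} = <φ_i, φ_j> and b_i = <f, φ_i>, with φ_0 = 1, φ_1 = x, φ_2 = x^2.
G =
  [2, 0, 2/3]
  [0, 2/3, 0]
  [2/3, 0, 2/5],
b = (-38/15, -14/15, -58/35).
Solving gives a_0 = 9/35, a_1 = -7/5, a_2 = -32/7, so
  g(x) = -32*x^2/7 - 7*x/5 + 9/35.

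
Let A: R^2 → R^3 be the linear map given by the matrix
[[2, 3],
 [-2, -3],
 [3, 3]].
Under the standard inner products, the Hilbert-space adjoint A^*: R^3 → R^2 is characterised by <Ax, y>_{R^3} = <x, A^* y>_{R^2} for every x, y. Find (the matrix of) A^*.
A^* = A^T =
[[2, -2, 3],
 [3, -3, 3]]

For real matrices with standard dot products, the defining identity <Ax, y> = <x, A^* y> gives (Ax)^T y = x^T (A^*) y, i.e. x^T A^T y = x^T (A^*) y. Since this holds for all x, y, we must have A^* = A^T. Therefore
A^* =
[[2, -2, 3],
 [3, -3, 3]].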